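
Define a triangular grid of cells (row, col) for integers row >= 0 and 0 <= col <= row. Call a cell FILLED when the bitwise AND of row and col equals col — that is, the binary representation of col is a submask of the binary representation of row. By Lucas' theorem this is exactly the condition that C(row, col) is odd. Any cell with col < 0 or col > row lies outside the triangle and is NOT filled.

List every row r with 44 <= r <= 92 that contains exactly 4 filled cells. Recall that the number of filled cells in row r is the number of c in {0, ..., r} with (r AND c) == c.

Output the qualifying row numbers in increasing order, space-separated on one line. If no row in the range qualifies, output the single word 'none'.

Row r has 2^popcount(r) filled cells, so we need popcount(r) = log2(4) = 2.
Scan r = 44..92 and keep those with exactly 2 one-bits:
r=44=101100 popcount=3 -> skip
r=45=101101 popcount=4 -> skip
r=46=101110 popcount=4 -> skip
r=47=101111 popcount=5 -> skip
r=48=110000 popcount=2 -> KEEP
r=49=110001 popcount=3 -> skip
r=50=110010 popcount=3 -> skip
r=51=110011 popcount=4 -> skip
r=52=110100 popcount=3 -> skip
r=53=110101 popcount=4 -> skip
r=54=110110 popcount=4 -> skip
r=55=110111 popcount=5 -> skip
r=56=111000 popcount=3 -> skip
r=57=111001 popcount=4 -> skip
r=58=111010 popcount=4 -> skip
r=59=111011 popcount=5 -> skip
r=60=111100 popcount=4 -> skip
r=61=111101 popcount=5 -> skip
r=62=111110 popcount=5 -> skip
r=63=111111 popcount=6 -> skip
r=64=1000000 popcount=1 -> skip
r=65=1000001 popcount=2 -> KEEP
r=66=1000010 popcount=2 -> KEEP
r=67=1000011 popcount=3 -> skip
r=68=1000100 popcount=2 -> KEEP
r=69=1000101 popcount=3 -> skip
r=70=1000110 popcount=3 -> skip
r=71=1000111 popcount=4 -> skip
r=72=1001000 popcount=2 -> KEEP
r=73=1001001 popcount=3 -> skip
r=74=1001010 popcount=3 -> skip
r=75=1001011 popcount=4 -> skip
r=76=1001100 popcount=3 -> skip
r=77=1001101 popcount=4 -> skip
r=78=1001110 popcount=4 -> skip
r=79=1001111 popcount=5 -> skip
r=80=1010000 popcount=2 -> KEEP
r=81=1010001 popcount=3 -> skip
r=82=1010010 popcount=3 -> skip
r=83=1010011 popcount=4 -> skip
r=84=1010100 popcount=3 -> skip
r=85=1010101 popcount=4 -> skip
r=86=1010110 popcount=4 -> skip
r=87=1010111 popcount=5 -> skip
r=88=1011000 popcount=3 -> skip
r=89=1011001 popcount=4 -> skip
r=90=1011010 popcount=4 -> skip
r=91=1011011 popcount=5 -> skip
r=92=1011100 popcount=4 -> skip
Kept rows: 48 65 66 68 72 80

Answer: 48 65 66 68 72 80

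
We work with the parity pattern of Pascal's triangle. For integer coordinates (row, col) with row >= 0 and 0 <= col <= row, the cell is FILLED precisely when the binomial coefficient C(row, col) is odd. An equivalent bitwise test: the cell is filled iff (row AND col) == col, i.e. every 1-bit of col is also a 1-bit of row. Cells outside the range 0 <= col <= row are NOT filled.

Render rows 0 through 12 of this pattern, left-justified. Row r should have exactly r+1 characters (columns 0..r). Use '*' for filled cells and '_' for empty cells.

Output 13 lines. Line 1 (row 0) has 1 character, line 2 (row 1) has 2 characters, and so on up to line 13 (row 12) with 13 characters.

Answer: *
**
*_*
****
*___*
**__**
*_*_*_*
********
*_______*
**______**
*_*_____*_*
****____****
*___*___*___*

Derivation:
r0=0: *
r1=1: **
r2=10: *_*
r3=11: ****
r4=100: *___*
r5=101: **__**
r6=110: *_*_*_*
r7=111: ********
r8=1000: *_______*
r9=1001: **______**
r10=1010: *_*_____*_*
r11=1011: ****____****
r12=1100: *___*___*___*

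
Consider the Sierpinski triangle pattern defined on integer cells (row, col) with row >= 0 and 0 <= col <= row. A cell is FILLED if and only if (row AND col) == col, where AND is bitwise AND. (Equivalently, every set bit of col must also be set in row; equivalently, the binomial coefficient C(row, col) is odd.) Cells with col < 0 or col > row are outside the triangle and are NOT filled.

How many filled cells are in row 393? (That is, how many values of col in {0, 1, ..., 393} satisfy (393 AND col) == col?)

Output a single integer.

Answer: 16

Derivation:
393 in binary = 110001001
popcount(393) = number of 1-bits in 110001001 = 4
A col c satisfies (393 AND c) == c iff every set bit of c is also set in 393; each of the 4 set bits of 393 can independently be on or off in c.
count = 2^4 = 16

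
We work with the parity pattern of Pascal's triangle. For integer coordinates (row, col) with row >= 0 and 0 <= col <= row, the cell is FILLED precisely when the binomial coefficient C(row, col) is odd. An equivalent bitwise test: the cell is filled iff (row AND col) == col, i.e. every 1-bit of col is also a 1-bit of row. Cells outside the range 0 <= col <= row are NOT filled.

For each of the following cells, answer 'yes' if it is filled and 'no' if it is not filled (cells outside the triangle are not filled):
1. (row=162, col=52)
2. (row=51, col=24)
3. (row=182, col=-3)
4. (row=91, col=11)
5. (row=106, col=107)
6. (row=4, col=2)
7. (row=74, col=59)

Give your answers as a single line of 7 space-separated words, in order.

(162,52): row=0b10100010, col=0b110100, row AND col = 0b100000 = 32; 32 != 52 -> empty
(51,24): row=0b110011, col=0b11000, row AND col = 0b10000 = 16; 16 != 24 -> empty
(182,-3): col outside [0, 182] -> not filled
(91,11): row=0b1011011, col=0b1011, row AND col = 0b1011 = 11; 11 == 11 -> filled
(106,107): col outside [0, 106] -> not filled
(4,2): row=0b100, col=0b10, row AND col = 0b0 = 0; 0 != 2 -> empty
(74,59): row=0b1001010, col=0b111011, row AND col = 0b1010 = 10; 10 != 59 -> empty

Answer: no no no yes no no no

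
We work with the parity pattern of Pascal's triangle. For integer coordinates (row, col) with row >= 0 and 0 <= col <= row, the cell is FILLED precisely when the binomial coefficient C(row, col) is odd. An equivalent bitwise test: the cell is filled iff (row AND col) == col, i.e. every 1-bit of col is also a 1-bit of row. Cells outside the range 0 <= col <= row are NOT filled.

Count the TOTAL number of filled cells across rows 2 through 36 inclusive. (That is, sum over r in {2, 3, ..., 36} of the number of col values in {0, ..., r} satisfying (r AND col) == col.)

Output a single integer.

r2=10 pc1: +2 =2
r3=11 pc2: +4 =6
r4=100 pc1: +2 =8
r5=101 pc2: +4 =12
r6=110 pc2: +4 =16
r7=111 pc3: +8 =24
r8=1000 pc1: +2 =26
r9=1001 pc2: +4 =30
r10=1010 pc2: +4 =34
r11=1011 pc3: +8 =42
r12=1100 pc2: +4 =46
r13=1101 pc3: +8 =54
r14=1110 pc3: +8 =62
r15=1111 pc4: +16 =78
r16=10000 pc1: +2 =80
r17=10001 pc2: +4 =84
r18=10010 pc2: +4 =88
r19=10011 pc3: +8 =96
r20=10100 pc2: +4 =100
r21=10101 pc3: +8 =108
r22=10110 pc3: +8 =116
r23=10111 pc4: +16 =132
r24=11000 pc2: +4 =136
r25=11001 pc3: +8 =144
r26=11010 pc3: +8 =152
r27=11011 pc4: +16 =168
r28=11100 pc3: +8 =176
r29=11101 pc4: +16 =192
r30=11110 pc4: +16 =208
r31=11111 pc5: +32 =240
r32=100000 pc1: +2 =242
r33=100001 pc2: +4 =246
r34=100010 pc2: +4 =250
r35=100011 pc3: +8 =258
r36=100100 pc2: +4 =262

Answer: 262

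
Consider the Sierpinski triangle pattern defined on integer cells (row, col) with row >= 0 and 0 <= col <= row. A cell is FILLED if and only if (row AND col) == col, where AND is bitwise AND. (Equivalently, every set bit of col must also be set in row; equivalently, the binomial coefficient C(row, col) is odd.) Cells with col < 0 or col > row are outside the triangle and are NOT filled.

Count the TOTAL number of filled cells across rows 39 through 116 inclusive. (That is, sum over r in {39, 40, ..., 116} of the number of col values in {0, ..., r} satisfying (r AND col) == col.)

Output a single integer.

r39=100111 pc4: +16 =16
r40=101000 pc2: +4 =20
r41=101001 pc3: +8 =28
r42=101010 pc3: +8 =36
r43=101011 pc4: +16 =52
r44=101100 pc3: +8 =60
r45=101101 pc4: +16 =76
r46=101110 pc4: +16 =92
r47=101111 pc5: +32 =124
r48=110000 pc2: +4 =128
r49=110001 pc3: +8 =136
r50=110010 pc3: +8 =144
r51=110011 pc4: +16 =160
r52=110100 pc3: +8 =168
r53=110101 pc4: +16 =184
r54=110110 pc4: +16 =200
r55=110111 pc5: +32 =232
r56=111000 pc3: +8 =240
r57=111001 pc4: +16 =256
r58=111010 pc4: +16 =272
r59=111011 pc5: +32 =304
r60=111100 pc4: +16 =320
r61=111101 pc5: +32 =352
r62=111110 pc5: +32 =384
r63=111111 pc6: +64 =448
r64=1000000 pc1: +2 =450
r65=1000001 pc2: +4 =454
r66=1000010 pc2: +4 =458
r67=1000011 pc3: +8 =466
r68=1000100 pc2: +4 =470
r69=1000101 pc3: +8 =478
r70=1000110 pc3: +8 =486
r71=1000111 pc4: +16 =502
r72=1001000 pc2: +4 =506
r73=1001001 pc3: +8 =514
r74=1001010 pc3: +8 =522
r75=1001011 pc4: +16 =538
r76=1001100 pc3: +8 =546
r77=1001101 pc4: +16 =562
r78=1001110 pc4: +16 =578
r79=1001111 pc5: +32 =610
r80=1010000 pc2: +4 =614
r81=1010001 pc3: +8 =622
r82=1010010 pc3: +8 =630
r83=1010011 pc4: +16 =646
r84=1010100 pc3: +8 =654
r85=1010101 pc4: +16 =670
r86=1010110 pc4: +16 =686
r87=1010111 pc5: +32 =718
r88=1011000 pc3: +8 =726
r89=1011001 pc4: +16 =742
r90=1011010 pc4: +16 =758
r91=1011011 pc5: +32 =790
r92=1011100 pc4: +16 =806
r93=1011101 pc5: +32 =838
r94=1011110 pc5: +32 =870
r95=1011111 pc6: +64 =934
r96=1100000 pc2: +4 =938
r97=1100001 pc3: +8 =946
r98=1100010 pc3: +8 =954
r99=1100011 pc4: +16 =970
r100=1100100 pc3: +8 =978
r101=1100101 pc4: +16 =994
r102=1100110 pc4: +16 =1010
r103=1100111 pc5: +32 =1042
r104=1101000 pc3: +8 =1050
r105=1101001 pc4: +16 =1066
r106=1101010 pc4: +16 =1082
r107=1101011 pc5: +32 =1114
r108=1101100 pc4: +16 =1130
r109=1101101 pc5: +32 =1162
r110=1101110 pc5: +32 =1194
r111=1101111 pc6: +64 =1258
r112=1110000 pc3: +8 =1266
r113=1110001 pc4: +16 =1282
r114=1110010 pc4: +16 =1298
r115=1110011 pc5: +32 =1330
r116=1110100 pc4: +16 =1346

Answer: 1346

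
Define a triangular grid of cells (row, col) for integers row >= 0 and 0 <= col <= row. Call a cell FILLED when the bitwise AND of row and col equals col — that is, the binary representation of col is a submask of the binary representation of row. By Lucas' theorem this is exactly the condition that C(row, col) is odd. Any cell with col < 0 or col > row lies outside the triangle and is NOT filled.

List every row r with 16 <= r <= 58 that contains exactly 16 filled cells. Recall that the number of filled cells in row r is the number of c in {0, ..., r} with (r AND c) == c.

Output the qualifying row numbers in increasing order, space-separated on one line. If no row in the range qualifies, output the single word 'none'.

Row r has 2^popcount(r) filled cells, so we need popcount(r) = log2(16) = 4.
Scan r = 16..58 and keep those with exactly 4 one-bits:
r=16=10000 popcount=1 -> skip
r=17=10001 popcount=2 -> skip
r=18=10010 popcount=2 -> skip
r=19=10011 popcount=3 -> skip
r=20=10100 popcount=2 -> skip
r=21=10101 popcount=3 -> skip
r=22=10110 popcount=3 -> skip
r=23=10111 popcount=4 -> KEEP
r=24=11000 popcount=2 -> skip
r=25=11001 popcount=3 -> skip
r=26=11010 popcount=3 -> skip
r=27=11011 popcount=4 -> KEEP
r=28=11100 popcount=3 -> skip
r=29=11101 popcount=4 -> KEEP
r=30=11110 popcount=4 -> KEEP
r=31=11111 popcount=5 -> skip
r=32=100000 popcount=1 -> skip
r=33=100001 popcount=2 -> skip
r=34=100010 popcount=2 -> skip
r=35=100011 popcount=3 -> skip
r=36=100100 popcount=2 -> skip
r=37=100101 popcount=3 -> skip
r=38=100110 popcount=3 -> skip
r=39=100111 popcount=4 -> KEEP
r=40=101000 popcount=2 -> skip
r=41=101001 popcount=3 -> skip
r=42=101010 popcount=3 -> skip
r=43=101011 popcount=4 -> KEEP
r=44=101100 popcount=3 -> skip
r=45=101101 popcount=4 -> KEEP
r=46=101110 popcount=4 -> KEEP
r=47=101111 popcount=5 -> skip
r=48=110000 popcount=2 -> skip
r=49=110001 popcount=3 -> skip
r=50=110010 popcount=3 -> skip
r=51=110011 popcount=4 -> KEEP
r=52=110100 popcount=3 -> skip
r=53=110101 popcount=4 -> KEEP
r=54=110110 popcount=4 -> KEEP
r=55=110111 popcount=5 -> skip
r=56=111000 popcount=3 -> skip
r=57=111001 popcount=4 -> KEEP
r=58=111010 popcount=4 -> KEEP
Kept rows: 23 27 29 30 39 43 45 46 51 53 54 57 58

Answer: 23 27 29 30 39 43 45 46 51 53 54 57 58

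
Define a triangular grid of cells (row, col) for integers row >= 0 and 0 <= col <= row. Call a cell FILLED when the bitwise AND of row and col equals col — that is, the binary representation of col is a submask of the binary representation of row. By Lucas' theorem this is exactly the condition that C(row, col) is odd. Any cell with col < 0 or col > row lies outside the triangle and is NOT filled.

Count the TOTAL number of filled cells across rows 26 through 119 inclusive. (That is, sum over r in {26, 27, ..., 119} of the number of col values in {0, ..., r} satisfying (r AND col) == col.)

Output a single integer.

r26=11010 pc3: +8 =8
r27=11011 pc4: +16 =24
r28=11100 pc3: +8 =32
r29=11101 pc4: +16 =48
r30=11110 pc4: +16 =64
r31=11111 pc5: +32 =96
r32=100000 pc1: +2 =98
r33=100001 pc2: +4 =102
r34=100010 pc2: +4 =106
r35=100011 pc3: +8 =114
r36=100100 pc2: +4 =118
r37=100101 pc3: +8 =126
r38=100110 pc3: +8 =134
r39=100111 pc4: +16 =150
r40=101000 pc2: +4 =154
r41=101001 pc3: +8 =162
r42=101010 pc3: +8 =170
r43=101011 pc4: +16 =186
r44=101100 pc3: +8 =194
r45=101101 pc4: +16 =210
r46=101110 pc4: +16 =226
r47=101111 pc5: +32 =258
r48=110000 pc2: +4 =262
r49=110001 pc3: +8 =270
r50=110010 pc3: +8 =278
r51=110011 pc4: +16 =294
r52=110100 pc3: +8 =302
r53=110101 pc4: +16 =318
r54=110110 pc4: +16 =334
r55=110111 pc5: +32 =366
r56=111000 pc3: +8 =374
r57=111001 pc4: +16 =390
r58=111010 pc4: +16 =406
r59=111011 pc5: +32 =438
r60=111100 pc4: +16 =454
r61=111101 pc5: +32 =486
r62=111110 pc5: +32 =518
r63=111111 pc6: +64 =582
r64=1000000 pc1: +2 =584
r65=1000001 pc2: +4 =588
r66=1000010 pc2: +4 =592
r67=1000011 pc3: +8 =600
r68=1000100 pc2: +4 =604
r69=1000101 pc3: +8 =612
r70=1000110 pc3: +8 =620
r71=1000111 pc4: +16 =636
r72=1001000 pc2: +4 =640
r73=1001001 pc3: +8 =648
r74=1001010 pc3: +8 =656
r75=1001011 pc4: +16 =672
r76=1001100 pc3: +8 =680
r77=1001101 pc4: +16 =696
r78=1001110 pc4: +16 =712
r79=1001111 pc5: +32 =744
r80=1010000 pc2: +4 =748
r81=1010001 pc3: +8 =756
r82=1010010 pc3: +8 =764
r83=1010011 pc4: +16 =780
r84=1010100 pc3: +8 =788
r85=1010101 pc4: +16 =804
r86=1010110 pc4: +16 =820
r87=1010111 pc5: +32 =852
r88=1011000 pc3: +8 =860
r89=1011001 pc4: +16 =876
r90=1011010 pc4: +16 =892
r91=1011011 pc5: +32 =924
r92=1011100 pc4: +16 =940
r93=1011101 pc5: +32 =972
r94=1011110 pc5: +32 =1004
r95=1011111 pc6: +64 =1068
r96=1100000 pc2: +4 =1072
r97=1100001 pc3: +8 =1080
r98=1100010 pc3: +8 =1088
r99=1100011 pc4: +16 =1104
r100=1100100 pc3: +8 =1112
r101=1100101 pc4: +16 =1128
r102=1100110 pc4: +16 =1144
r103=1100111 pc5: +32 =1176
r104=1101000 pc3: +8 =1184
r105=1101001 pc4: +16 =1200
r106=1101010 pc4: +16 =1216
r107=1101011 pc5: +32 =1248
r108=1101100 pc4: +16 =1264
r109=1101101 pc5: +32 =1296
r110=1101110 pc5: +32 =1328
r111=1101111 pc6: +64 =1392
r112=1110000 pc3: +8 =1400
r113=1110001 pc4: +16 =1416
r114=1110010 pc4: +16 =1432
r115=1110011 pc5: +32 =1464
r116=1110100 pc4: +16 =1480
r117=1110101 pc5: +32 =1512
r118=1110110 pc5: +32 =1544
r119=1110111 pc6: +64 =1608

Answer: 1608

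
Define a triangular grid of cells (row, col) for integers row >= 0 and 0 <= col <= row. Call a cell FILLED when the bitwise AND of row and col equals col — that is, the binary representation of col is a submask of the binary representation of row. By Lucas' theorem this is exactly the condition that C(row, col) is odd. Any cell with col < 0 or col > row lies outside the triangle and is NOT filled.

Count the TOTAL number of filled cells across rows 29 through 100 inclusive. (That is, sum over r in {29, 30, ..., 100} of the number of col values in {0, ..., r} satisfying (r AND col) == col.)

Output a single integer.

Answer: 1080

Derivation:
r29=11101 pc4: +16 =16
r30=11110 pc4: +16 =32
r31=11111 pc5: +32 =64
r32=100000 pc1: +2 =66
r33=100001 pc2: +4 =70
r34=100010 pc2: +4 =74
r35=100011 pc3: +8 =82
r36=100100 pc2: +4 =86
r37=100101 pc3: +8 =94
r38=100110 pc3: +8 =102
r39=100111 pc4: +16 =118
r40=101000 pc2: +4 =122
r41=101001 pc3: +8 =130
r42=101010 pc3: +8 =138
r43=101011 pc4: +16 =154
r44=101100 pc3: +8 =162
r45=101101 pc4: +16 =178
r46=101110 pc4: +16 =194
r47=101111 pc5: +32 =226
r48=110000 pc2: +4 =230
r49=110001 pc3: +8 =238
r50=110010 pc3: +8 =246
r51=110011 pc4: +16 =262
r52=110100 pc3: +8 =270
r53=110101 pc4: +16 =286
r54=110110 pc4: +16 =302
r55=110111 pc5: +32 =334
r56=111000 pc3: +8 =342
r57=111001 pc4: +16 =358
r58=111010 pc4: +16 =374
r59=111011 pc5: +32 =406
r60=111100 pc4: +16 =422
r61=111101 pc5: +32 =454
r62=111110 pc5: +32 =486
r63=111111 pc6: +64 =550
r64=1000000 pc1: +2 =552
r65=1000001 pc2: +4 =556
r66=1000010 pc2: +4 =560
r67=1000011 pc3: +8 =568
r68=1000100 pc2: +4 =572
r69=1000101 pc3: +8 =580
r70=1000110 pc3: +8 =588
r71=1000111 pc4: +16 =604
r72=1001000 pc2: +4 =608
r73=1001001 pc3: +8 =616
r74=1001010 pc3: +8 =624
r75=1001011 pc4: +16 =640
r76=1001100 pc3: +8 =648
r77=1001101 pc4: +16 =664
r78=1001110 pc4: +16 =680
r79=1001111 pc5: +32 =712
r80=1010000 pc2: +4 =716
r81=1010001 pc3: +8 =724
r82=1010010 pc3: +8 =732
r83=1010011 pc4: +16 =748
r84=1010100 pc3: +8 =756
r85=1010101 pc4: +16 =772
r86=1010110 pc4: +16 =788
r87=1010111 pc5: +32 =820
r88=1011000 pc3: +8 =828
r89=1011001 pc4: +16 =844
r90=1011010 pc4: +16 =860
r91=1011011 pc5: +32 =892
r92=1011100 pc4: +16 =908
r93=1011101 pc5: +32 =940
r94=1011110 pc5: +32 =972
r95=1011111 pc6: +64 =1036
r96=1100000 pc2: +4 =1040
r97=1100001 pc3: +8 =1048
r98=1100010 pc3: +8 =1056
r99=1100011 pc4: +16 =1072
r100=1100100 pc3: +8 =1080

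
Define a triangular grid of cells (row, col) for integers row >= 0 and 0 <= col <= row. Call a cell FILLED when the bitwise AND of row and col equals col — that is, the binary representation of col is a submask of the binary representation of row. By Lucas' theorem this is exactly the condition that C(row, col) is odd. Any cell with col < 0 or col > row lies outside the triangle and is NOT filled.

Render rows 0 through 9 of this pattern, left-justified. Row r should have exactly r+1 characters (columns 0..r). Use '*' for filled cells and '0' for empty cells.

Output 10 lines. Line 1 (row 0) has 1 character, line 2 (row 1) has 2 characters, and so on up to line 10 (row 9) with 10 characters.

Answer: *
**
*0*
****
*000*
**00**
*0*0*0*
********
*0000000*
**000000**

Derivation:
r0=0: *
r1=1: **
r2=10: *0*
r3=11: ****
r4=100: *000*
r5=101: **00**
r6=110: *0*0*0*
r7=111: ********
r8=1000: *0000000*
r9=1001: **000000**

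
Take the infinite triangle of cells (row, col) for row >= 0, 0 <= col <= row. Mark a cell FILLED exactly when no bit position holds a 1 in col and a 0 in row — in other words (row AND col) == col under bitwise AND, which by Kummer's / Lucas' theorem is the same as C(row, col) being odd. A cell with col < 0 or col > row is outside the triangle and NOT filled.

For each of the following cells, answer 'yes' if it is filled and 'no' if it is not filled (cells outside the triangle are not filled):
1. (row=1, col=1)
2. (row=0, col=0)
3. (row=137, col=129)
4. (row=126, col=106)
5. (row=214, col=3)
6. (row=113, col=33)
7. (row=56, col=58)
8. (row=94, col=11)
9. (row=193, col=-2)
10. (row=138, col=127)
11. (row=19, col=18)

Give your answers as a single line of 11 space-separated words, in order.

(1,1): row=0b1, col=0b1, row AND col = 0b1 = 1; 1 == 1 -> filled
(0,0): row=0b0, col=0b0, row AND col = 0b0 = 0; 0 == 0 -> filled
(137,129): row=0b10001001, col=0b10000001, row AND col = 0b10000001 = 129; 129 == 129 -> filled
(126,106): row=0b1111110, col=0b1101010, row AND col = 0b1101010 = 106; 106 == 106 -> filled
(214,3): row=0b11010110, col=0b11, row AND col = 0b10 = 2; 2 != 3 -> empty
(113,33): row=0b1110001, col=0b100001, row AND col = 0b100001 = 33; 33 == 33 -> filled
(56,58): col outside [0, 56] -> not filled
(94,11): row=0b1011110, col=0b1011, row AND col = 0b1010 = 10; 10 != 11 -> empty
(193,-2): col outside [0, 193] -> not filled
(138,127): row=0b10001010, col=0b1111111, row AND col = 0b1010 = 10; 10 != 127 -> empty
(19,18): row=0b10011, col=0b10010, row AND col = 0b10010 = 18; 18 == 18 -> filled

Answer: yes yes yes yes no yes no no no no yes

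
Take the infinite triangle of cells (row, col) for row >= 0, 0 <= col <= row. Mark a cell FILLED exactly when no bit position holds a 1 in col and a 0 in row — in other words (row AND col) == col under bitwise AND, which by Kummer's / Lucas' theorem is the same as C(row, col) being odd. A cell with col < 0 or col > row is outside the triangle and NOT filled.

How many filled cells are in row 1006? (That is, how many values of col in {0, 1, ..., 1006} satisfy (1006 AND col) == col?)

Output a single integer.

Answer: 256

Derivation:
1006 in binary = 1111101110
popcount(1006) = number of 1-bits in 1111101110 = 8
A col c satisfies (1006 AND c) == c iff every set bit of c is also set in 1006; each of the 8 set bits of 1006 can independently be on or off in c.
count = 2^8 = 256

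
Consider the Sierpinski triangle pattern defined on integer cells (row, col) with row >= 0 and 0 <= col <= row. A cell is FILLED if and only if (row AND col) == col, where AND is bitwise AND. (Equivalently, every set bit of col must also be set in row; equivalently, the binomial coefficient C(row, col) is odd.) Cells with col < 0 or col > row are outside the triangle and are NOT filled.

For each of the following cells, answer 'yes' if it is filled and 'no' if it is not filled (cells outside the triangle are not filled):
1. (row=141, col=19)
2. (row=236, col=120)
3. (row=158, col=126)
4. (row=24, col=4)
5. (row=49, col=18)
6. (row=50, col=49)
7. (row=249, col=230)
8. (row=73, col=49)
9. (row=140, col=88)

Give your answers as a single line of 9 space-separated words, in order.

(141,19): row=0b10001101, col=0b10011, row AND col = 0b1 = 1; 1 != 19 -> empty
(236,120): row=0b11101100, col=0b1111000, row AND col = 0b1101000 = 104; 104 != 120 -> empty
(158,126): row=0b10011110, col=0b1111110, row AND col = 0b11110 = 30; 30 != 126 -> empty
(24,4): row=0b11000, col=0b100, row AND col = 0b0 = 0; 0 != 4 -> empty
(49,18): row=0b110001, col=0b10010, row AND col = 0b10000 = 16; 16 != 18 -> empty
(50,49): row=0b110010, col=0b110001, row AND col = 0b110000 = 48; 48 != 49 -> empty
(249,230): row=0b11111001, col=0b11100110, row AND col = 0b11100000 = 224; 224 != 230 -> empty
(73,49): row=0b1001001, col=0b110001, row AND col = 0b1 = 1; 1 != 49 -> empty
(140,88): row=0b10001100, col=0b1011000, row AND col = 0b1000 = 8; 8 != 88 -> empty

Answer: no no no no no no no no no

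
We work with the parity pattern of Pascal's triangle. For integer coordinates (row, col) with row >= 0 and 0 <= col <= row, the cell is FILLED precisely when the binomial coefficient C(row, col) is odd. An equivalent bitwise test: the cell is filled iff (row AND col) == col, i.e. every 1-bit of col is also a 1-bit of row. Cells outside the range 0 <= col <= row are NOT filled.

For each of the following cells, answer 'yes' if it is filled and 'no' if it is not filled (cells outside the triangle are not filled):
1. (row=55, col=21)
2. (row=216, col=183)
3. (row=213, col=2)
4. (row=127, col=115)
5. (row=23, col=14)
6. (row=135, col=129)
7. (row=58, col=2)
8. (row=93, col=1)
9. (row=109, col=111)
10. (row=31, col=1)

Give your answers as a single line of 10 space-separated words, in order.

(55,21): row=0b110111, col=0b10101, row AND col = 0b10101 = 21; 21 == 21 -> filled
(216,183): row=0b11011000, col=0b10110111, row AND col = 0b10010000 = 144; 144 != 183 -> empty
(213,2): row=0b11010101, col=0b10, row AND col = 0b0 = 0; 0 != 2 -> empty
(127,115): row=0b1111111, col=0b1110011, row AND col = 0b1110011 = 115; 115 == 115 -> filled
(23,14): row=0b10111, col=0b1110, row AND col = 0b110 = 6; 6 != 14 -> empty
(135,129): row=0b10000111, col=0b10000001, row AND col = 0b10000001 = 129; 129 == 129 -> filled
(58,2): row=0b111010, col=0b10, row AND col = 0b10 = 2; 2 == 2 -> filled
(93,1): row=0b1011101, col=0b1, row AND col = 0b1 = 1; 1 == 1 -> filled
(109,111): col outside [0, 109] -> not filled
(31,1): row=0b11111, col=0b1, row AND col = 0b1 = 1; 1 == 1 -> filled

Answer: yes no no yes no yes yes yes no yes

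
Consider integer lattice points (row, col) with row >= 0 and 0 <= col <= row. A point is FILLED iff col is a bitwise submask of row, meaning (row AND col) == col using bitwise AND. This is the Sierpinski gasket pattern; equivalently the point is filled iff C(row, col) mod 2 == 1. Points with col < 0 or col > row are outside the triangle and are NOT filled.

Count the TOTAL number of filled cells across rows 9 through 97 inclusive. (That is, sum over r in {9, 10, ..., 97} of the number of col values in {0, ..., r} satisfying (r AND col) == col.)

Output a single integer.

r9=1001 pc2: +4 =4
r10=1010 pc2: +4 =8
r11=1011 pc3: +8 =16
r12=1100 pc2: +4 =20
r13=1101 pc3: +8 =28
r14=1110 pc3: +8 =36
r15=1111 pc4: +16 =52
r16=10000 pc1: +2 =54
r17=10001 pc2: +4 =58
r18=10010 pc2: +4 =62
r19=10011 pc3: +8 =70
r20=10100 pc2: +4 =74
r21=10101 pc3: +8 =82
r22=10110 pc3: +8 =90
r23=10111 pc4: +16 =106
r24=11000 pc2: +4 =110
r25=11001 pc3: +8 =118
r26=11010 pc3: +8 =126
r27=11011 pc4: +16 =142
r28=11100 pc3: +8 =150
r29=11101 pc4: +16 =166
r30=11110 pc4: +16 =182
r31=11111 pc5: +32 =214
r32=100000 pc1: +2 =216
r33=100001 pc2: +4 =220
r34=100010 pc2: +4 =224
r35=100011 pc3: +8 =232
r36=100100 pc2: +4 =236
r37=100101 pc3: +8 =244
r38=100110 pc3: +8 =252
r39=100111 pc4: +16 =268
r40=101000 pc2: +4 =272
r41=101001 pc3: +8 =280
r42=101010 pc3: +8 =288
r43=101011 pc4: +16 =304
r44=101100 pc3: +8 =312
r45=101101 pc4: +16 =328
r46=101110 pc4: +16 =344
r47=101111 pc5: +32 =376
r48=110000 pc2: +4 =380
r49=110001 pc3: +8 =388
r50=110010 pc3: +8 =396
r51=110011 pc4: +16 =412
r52=110100 pc3: +8 =420
r53=110101 pc4: +16 =436
r54=110110 pc4: +16 =452
r55=110111 pc5: +32 =484
r56=111000 pc3: +8 =492
r57=111001 pc4: +16 =508
r58=111010 pc4: +16 =524
r59=111011 pc5: +32 =556
r60=111100 pc4: +16 =572
r61=111101 pc5: +32 =604
r62=111110 pc5: +32 =636
r63=111111 pc6: +64 =700
r64=1000000 pc1: +2 =702
r65=1000001 pc2: +4 =706
r66=1000010 pc2: +4 =710
r67=1000011 pc3: +8 =718
r68=1000100 pc2: +4 =722
r69=1000101 pc3: +8 =730
r70=1000110 pc3: +8 =738
r71=1000111 pc4: +16 =754
r72=1001000 pc2: +4 =758
r73=1001001 pc3: +8 =766
r74=1001010 pc3: +8 =774
r75=1001011 pc4: +16 =790
r76=1001100 pc3: +8 =798
r77=1001101 pc4: +16 =814
r78=1001110 pc4: +16 =830
r79=1001111 pc5: +32 =862
r80=1010000 pc2: +4 =866
r81=1010001 pc3: +8 =874
r82=1010010 pc3: +8 =882
r83=1010011 pc4: +16 =898
r84=1010100 pc3: +8 =906
r85=1010101 pc4: +16 =922
r86=1010110 pc4: +16 =938
r87=1010111 pc5: +32 =970
r88=1011000 pc3: +8 =978
r89=1011001 pc4: +16 =994
r90=1011010 pc4: +16 =1010
r91=1011011 pc5: +32 =1042
r92=1011100 pc4: +16 =1058
r93=1011101 pc5: +32 =1090
r94=1011110 pc5: +32 =1122
r95=1011111 pc6: +64 =1186
r96=1100000 pc2: +4 =1190
r97=1100001 pc3: +8 =1198

Answer: 1198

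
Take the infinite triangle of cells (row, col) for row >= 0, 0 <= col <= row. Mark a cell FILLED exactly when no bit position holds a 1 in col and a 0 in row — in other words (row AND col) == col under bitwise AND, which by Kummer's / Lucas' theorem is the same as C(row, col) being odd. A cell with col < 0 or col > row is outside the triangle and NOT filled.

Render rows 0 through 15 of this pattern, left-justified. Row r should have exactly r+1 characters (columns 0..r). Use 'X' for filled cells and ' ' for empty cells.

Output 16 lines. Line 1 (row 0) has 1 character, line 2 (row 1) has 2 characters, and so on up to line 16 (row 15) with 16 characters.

r0=0: X
r1=1: XX
r2=10: X X
r3=11: XXXX
r4=100: X   X
r5=101: XX  XX
r6=110: X X X X
r7=111: XXXXXXXX
r8=1000: X       X
r9=1001: XX      XX
r10=1010: X X     X X
r11=1011: XXXX    XXXX
r12=1100: X   X   X   X
r13=1101: XX  XX  XX  XX
r14=1110: X X X X X X X X
r15=1111: XXXXXXXXXXXXXXXX

Answer: X
XX
X X
XXXX
X   X
XX  XX
X X X X
XXXXXXXX
X       X
XX      XX
X X     X X
XXXX    XXXX
X   X   X   X
XX  XX  XX  XX
X X X X X X X X
XXXXXXXXXXXXXXXX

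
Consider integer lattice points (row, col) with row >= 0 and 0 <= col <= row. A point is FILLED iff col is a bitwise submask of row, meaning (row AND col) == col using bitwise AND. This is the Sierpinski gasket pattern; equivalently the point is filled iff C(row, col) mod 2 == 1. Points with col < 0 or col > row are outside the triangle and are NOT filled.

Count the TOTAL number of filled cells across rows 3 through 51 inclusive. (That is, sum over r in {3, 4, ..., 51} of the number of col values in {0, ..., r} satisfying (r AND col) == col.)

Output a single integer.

r3=11 pc2: +4 =4
r4=100 pc1: +2 =6
r5=101 pc2: +4 =10
r6=110 pc2: +4 =14
r7=111 pc3: +8 =22
r8=1000 pc1: +2 =24
r9=1001 pc2: +4 =28
r10=1010 pc2: +4 =32
r11=1011 pc3: +8 =40
r12=1100 pc2: +4 =44
r13=1101 pc3: +8 =52
r14=1110 pc3: +8 =60
r15=1111 pc4: +16 =76
r16=10000 pc1: +2 =78
r17=10001 pc2: +4 =82
r18=10010 pc2: +4 =86
r19=10011 pc3: +8 =94
r20=10100 pc2: +4 =98
r21=10101 pc3: +8 =106
r22=10110 pc3: +8 =114
r23=10111 pc4: +16 =130
r24=11000 pc2: +4 =134
r25=11001 pc3: +8 =142
r26=11010 pc3: +8 =150
r27=11011 pc4: +16 =166
r28=11100 pc3: +8 =174
r29=11101 pc4: +16 =190
r30=11110 pc4: +16 =206
r31=11111 pc5: +32 =238
r32=100000 pc1: +2 =240
r33=100001 pc2: +4 =244
r34=100010 pc2: +4 =248
r35=100011 pc3: +8 =256
r36=100100 pc2: +4 =260
r37=100101 pc3: +8 =268
r38=100110 pc3: +8 =276
r39=100111 pc4: +16 =292
r40=101000 pc2: +4 =296
r41=101001 pc3: +8 =304
r42=101010 pc3: +8 =312
r43=101011 pc4: +16 =328
r44=101100 pc3: +8 =336
r45=101101 pc4: +16 =352
r46=101110 pc4: +16 =368
r47=101111 pc5: +32 =400
r48=110000 pc2: +4 =404
r49=110001 pc3: +8 =412
r50=110010 pc3: +8 =420
r51=110011 pc4: +16 =436

Answer: 436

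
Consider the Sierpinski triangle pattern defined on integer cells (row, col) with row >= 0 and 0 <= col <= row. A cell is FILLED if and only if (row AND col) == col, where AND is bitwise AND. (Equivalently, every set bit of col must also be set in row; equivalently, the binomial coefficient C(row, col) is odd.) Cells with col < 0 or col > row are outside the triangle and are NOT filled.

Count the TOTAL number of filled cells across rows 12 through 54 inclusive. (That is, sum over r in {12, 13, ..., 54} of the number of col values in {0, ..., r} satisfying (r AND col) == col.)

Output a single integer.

Answer: 436

Derivation:
r12=1100 pc2: +4 =4
r13=1101 pc3: +8 =12
r14=1110 pc3: +8 =20
r15=1111 pc4: +16 =36
r16=10000 pc1: +2 =38
r17=10001 pc2: +4 =42
r18=10010 pc2: +4 =46
r19=10011 pc3: +8 =54
r20=10100 pc2: +4 =58
r21=10101 pc3: +8 =66
r22=10110 pc3: +8 =74
r23=10111 pc4: +16 =90
r24=11000 pc2: +4 =94
r25=11001 pc3: +8 =102
r26=11010 pc3: +8 =110
r27=11011 pc4: +16 =126
r28=11100 pc3: +8 =134
r29=11101 pc4: +16 =150
r30=11110 pc4: +16 =166
r31=11111 pc5: +32 =198
r32=100000 pc1: +2 =200
r33=100001 pc2: +4 =204
r34=100010 pc2: +4 =208
r35=100011 pc3: +8 =216
r36=100100 pc2: +4 =220
r37=100101 pc3: +8 =228
r38=100110 pc3: +8 =236
r39=100111 pc4: +16 =252
r40=101000 pc2: +4 =256
r41=101001 pc3: +8 =264
r42=101010 pc3: +8 =272
r43=101011 pc4: +16 =288
r44=101100 pc3: +8 =296
r45=101101 pc4: +16 =312
r46=101110 pc4: +16 =328
r47=101111 pc5: +32 =360
r48=110000 pc2: +4 =364
r49=110001 pc3: +8 =372
r50=110010 pc3: +8 =380
r51=110011 pc4: +16 =396
r52=110100 pc3: +8 =404
r53=110101 pc4: +16 =420
r54=110110 pc4: +16 =436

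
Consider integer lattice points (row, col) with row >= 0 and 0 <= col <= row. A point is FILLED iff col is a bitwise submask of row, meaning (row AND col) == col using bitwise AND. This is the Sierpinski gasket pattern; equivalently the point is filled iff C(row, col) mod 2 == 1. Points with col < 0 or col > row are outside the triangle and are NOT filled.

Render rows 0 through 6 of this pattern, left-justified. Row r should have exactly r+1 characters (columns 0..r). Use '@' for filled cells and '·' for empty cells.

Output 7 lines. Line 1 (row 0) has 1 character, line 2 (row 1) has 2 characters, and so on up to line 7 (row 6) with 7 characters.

r0=0: @
r1=1: @@
r2=10: @·@
r3=11: @@@@
r4=100: @···@
r5=101: @@··@@
r6=110: @·@·@·@

Answer: @
@@
@·@
@@@@
@···@
@@··@@
@·@·@·@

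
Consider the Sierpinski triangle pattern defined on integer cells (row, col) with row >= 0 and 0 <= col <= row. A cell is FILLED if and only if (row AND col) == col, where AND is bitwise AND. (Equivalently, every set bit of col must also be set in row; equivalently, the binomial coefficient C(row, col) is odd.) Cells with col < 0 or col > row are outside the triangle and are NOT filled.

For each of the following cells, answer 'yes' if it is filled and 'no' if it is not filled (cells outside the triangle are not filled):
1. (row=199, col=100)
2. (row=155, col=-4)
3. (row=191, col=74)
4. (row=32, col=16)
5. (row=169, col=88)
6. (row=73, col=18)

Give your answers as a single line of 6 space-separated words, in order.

Answer: no no no no no no

Derivation:
(199,100): row=0b11000111, col=0b1100100, row AND col = 0b1000100 = 68; 68 != 100 -> empty
(155,-4): col outside [0, 155] -> not filled
(191,74): row=0b10111111, col=0b1001010, row AND col = 0b1010 = 10; 10 != 74 -> empty
(32,16): row=0b100000, col=0b10000, row AND col = 0b0 = 0; 0 != 16 -> empty
(169,88): row=0b10101001, col=0b1011000, row AND col = 0b1000 = 8; 8 != 88 -> empty
(73,18): row=0b1001001, col=0b10010, row AND col = 0b0 = 0; 0 != 18 -> empty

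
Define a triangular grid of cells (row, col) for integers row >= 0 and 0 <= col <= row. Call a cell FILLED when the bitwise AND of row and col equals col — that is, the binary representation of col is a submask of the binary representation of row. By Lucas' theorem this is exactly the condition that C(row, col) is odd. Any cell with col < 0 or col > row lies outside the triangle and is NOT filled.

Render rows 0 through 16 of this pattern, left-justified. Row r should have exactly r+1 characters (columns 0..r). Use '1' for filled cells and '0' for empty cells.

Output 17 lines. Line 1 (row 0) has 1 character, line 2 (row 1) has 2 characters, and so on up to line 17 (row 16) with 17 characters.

Answer: 1
11
101
1111
10001
110011
1010101
11111111
100000001
1100000011
10100000101
111100001111
1000100010001
11001100110011
101010101010101
1111111111111111
10000000000000001

Derivation:
r0=0: 1
r1=1: 11
r2=10: 101
r3=11: 1111
r4=100: 10001
r5=101: 110011
r6=110: 1010101
r7=111: 11111111
r8=1000: 100000001
r9=1001: 1100000011
r10=1010: 10100000101
r11=1011: 111100001111
r12=1100: 1000100010001
r13=1101: 11001100110011
r14=1110: 101010101010101
r15=1111: 1111111111111111
r16=10000: 10000000000000001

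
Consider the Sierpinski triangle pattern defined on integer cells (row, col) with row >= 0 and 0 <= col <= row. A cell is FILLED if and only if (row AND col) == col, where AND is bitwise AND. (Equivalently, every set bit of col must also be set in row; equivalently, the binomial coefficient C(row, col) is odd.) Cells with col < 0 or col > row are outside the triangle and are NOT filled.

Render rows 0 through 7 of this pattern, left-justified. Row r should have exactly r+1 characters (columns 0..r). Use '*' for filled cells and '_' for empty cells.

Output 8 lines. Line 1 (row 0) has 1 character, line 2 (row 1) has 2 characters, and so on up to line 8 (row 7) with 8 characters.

r0=0: *
r1=1: **
r2=10: *_*
r3=11: ****
r4=100: *___*
r5=101: **__**
r6=110: *_*_*_*
r7=111: ********

Answer: *
**
*_*
****
*___*
**__**
*_*_*_*
********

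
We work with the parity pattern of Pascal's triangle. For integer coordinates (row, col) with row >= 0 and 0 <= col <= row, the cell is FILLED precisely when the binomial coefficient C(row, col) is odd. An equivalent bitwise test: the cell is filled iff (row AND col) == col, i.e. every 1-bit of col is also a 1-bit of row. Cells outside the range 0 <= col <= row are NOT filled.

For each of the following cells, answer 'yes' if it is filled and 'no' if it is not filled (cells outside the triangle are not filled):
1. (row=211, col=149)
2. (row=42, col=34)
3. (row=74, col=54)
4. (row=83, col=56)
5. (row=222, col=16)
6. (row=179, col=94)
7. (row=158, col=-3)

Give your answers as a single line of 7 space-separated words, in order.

Answer: no yes no no yes no no

Derivation:
(211,149): row=0b11010011, col=0b10010101, row AND col = 0b10010001 = 145; 145 != 149 -> empty
(42,34): row=0b101010, col=0b100010, row AND col = 0b100010 = 34; 34 == 34 -> filled
(74,54): row=0b1001010, col=0b110110, row AND col = 0b10 = 2; 2 != 54 -> empty
(83,56): row=0b1010011, col=0b111000, row AND col = 0b10000 = 16; 16 != 56 -> empty
(222,16): row=0b11011110, col=0b10000, row AND col = 0b10000 = 16; 16 == 16 -> filled
(179,94): row=0b10110011, col=0b1011110, row AND col = 0b10010 = 18; 18 != 94 -> empty
(158,-3): col outside [0, 158] -> not filled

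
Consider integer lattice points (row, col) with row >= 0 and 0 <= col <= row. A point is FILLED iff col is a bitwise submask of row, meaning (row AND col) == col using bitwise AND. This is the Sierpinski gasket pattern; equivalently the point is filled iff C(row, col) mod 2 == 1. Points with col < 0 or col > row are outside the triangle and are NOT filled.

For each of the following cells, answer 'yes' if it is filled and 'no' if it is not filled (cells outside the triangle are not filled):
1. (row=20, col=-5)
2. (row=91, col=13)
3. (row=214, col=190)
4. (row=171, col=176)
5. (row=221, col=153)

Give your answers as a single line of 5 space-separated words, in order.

Answer: no no no no yes

Derivation:
(20,-5): col outside [0, 20] -> not filled
(91,13): row=0b1011011, col=0b1101, row AND col = 0b1001 = 9; 9 != 13 -> empty
(214,190): row=0b11010110, col=0b10111110, row AND col = 0b10010110 = 150; 150 != 190 -> empty
(171,176): col outside [0, 171] -> not filled
(221,153): row=0b11011101, col=0b10011001, row AND col = 0b10011001 = 153; 153 == 153 -> filled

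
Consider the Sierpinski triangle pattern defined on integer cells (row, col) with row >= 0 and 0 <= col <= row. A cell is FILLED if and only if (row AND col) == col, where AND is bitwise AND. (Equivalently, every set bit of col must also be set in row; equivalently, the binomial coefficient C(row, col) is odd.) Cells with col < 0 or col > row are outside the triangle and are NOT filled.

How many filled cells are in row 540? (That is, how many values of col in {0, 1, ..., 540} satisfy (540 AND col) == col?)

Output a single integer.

540 in binary = 1000011100
popcount(540) = number of 1-bits in 1000011100 = 4
A col c satisfies (540 AND c) == c iff every set bit of c is also set in 540; each of the 4 set bits of 540 can independently be on or off in c.
count = 2^4 = 16

Answer: 16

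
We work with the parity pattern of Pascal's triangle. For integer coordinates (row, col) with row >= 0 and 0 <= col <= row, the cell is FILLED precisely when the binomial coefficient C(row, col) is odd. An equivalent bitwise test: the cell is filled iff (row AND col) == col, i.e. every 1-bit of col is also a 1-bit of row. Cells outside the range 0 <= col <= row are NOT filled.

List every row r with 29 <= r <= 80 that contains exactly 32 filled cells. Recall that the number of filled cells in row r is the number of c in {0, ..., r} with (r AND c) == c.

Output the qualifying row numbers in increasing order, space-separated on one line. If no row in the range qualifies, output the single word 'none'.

Row r has 2^popcount(r) filled cells, so we need popcount(r) = log2(32) = 5.
Scan r = 29..80 and keep those with exactly 5 one-bits:
r=29=11101 popcount=4 -> skip
r=30=11110 popcount=4 -> skip
r=31=11111 popcount=5 -> KEEP
r=32=100000 popcount=1 -> skip
r=33=100001 popcount=2 -> skip
r=34=100010 popcount=2 -> skip
r=35=100011 popcount=3 -> skip
r=36=100100 popcount=2 -> skip
r=37=100101 popcount=3 -> skip
r=38=100110 popcount=3 -> skip
r=39=100111 popcount=4 -> skip
r=40=101000 popcount=2 -> skip
r=41=101001 popcount=3 -> skip
r=42=101010 popcount=3 -> skip
r=43=101011 popcount=4 -> skip
r=44=101100 popcount=3 -> skip
r=45=101101 popcount=4 -> skip
r=46=101110 popcount=4 -> skip
r=47=101111 popcount=5 -> KEEP
r=48=110000 popcount=2 -> skip
r=49=110001 popcount=3 -> skip
r=50=110010 popcount=3 -> skip
r=51=110011 popcount=4 -> skip
r=52=110100 popcount=3 -> skip
r=53=110101 popcount=4 -> skip
r=54=110110 popcount=4 -> skip
r=55=110111 popcount=5 -> KEEP
r=56=111000 popcount=3 -> skip
r=57=111001 popcount=4 -> skip
r=58=111010 popcount=4 -> skip
r=59=111011 popcount=5 -> KEEP
r=60=111100 popcount=4 -> skip
r=61=111101 popcount=5 -> KEEP
r=62=111110 popcount=5 -> KEEP
r=63=111111 popcount=6 -> skip
r=64=1000000 popcount=1 -> skip
r=65=1000001 popcount=2 -> skip
r=66=1000010 popcount=2 -> skip
r=67=1000011 popcount=3 -> skip
r=68=1000100 popcount=2 -> skip
r=69=1000101 popcount=3 -> skip
r=70=1000110 popcount=3 -> skip
r=71=1000111 popcount=4 -> skip
r=72=1001000 popcount=2 -> skip
r=73=1001001 popcount=3 -> skip
r=74=1001010 popcount=3 -> skip
r=75=1001011 popcount=4 -> skip
r=76=1001100 popcount=3 -> skip
r=77=1001101 popcount=4 -> skip
r=78=1001110 popcount=4 -> skip
r=79=1001111 popcount=5 -> KEEP
r=80=1010000 popcount=2 -> skip
Kept rows: 31 47 55 59 61 62 79

Answer: 31 47 55 59 61 62 79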